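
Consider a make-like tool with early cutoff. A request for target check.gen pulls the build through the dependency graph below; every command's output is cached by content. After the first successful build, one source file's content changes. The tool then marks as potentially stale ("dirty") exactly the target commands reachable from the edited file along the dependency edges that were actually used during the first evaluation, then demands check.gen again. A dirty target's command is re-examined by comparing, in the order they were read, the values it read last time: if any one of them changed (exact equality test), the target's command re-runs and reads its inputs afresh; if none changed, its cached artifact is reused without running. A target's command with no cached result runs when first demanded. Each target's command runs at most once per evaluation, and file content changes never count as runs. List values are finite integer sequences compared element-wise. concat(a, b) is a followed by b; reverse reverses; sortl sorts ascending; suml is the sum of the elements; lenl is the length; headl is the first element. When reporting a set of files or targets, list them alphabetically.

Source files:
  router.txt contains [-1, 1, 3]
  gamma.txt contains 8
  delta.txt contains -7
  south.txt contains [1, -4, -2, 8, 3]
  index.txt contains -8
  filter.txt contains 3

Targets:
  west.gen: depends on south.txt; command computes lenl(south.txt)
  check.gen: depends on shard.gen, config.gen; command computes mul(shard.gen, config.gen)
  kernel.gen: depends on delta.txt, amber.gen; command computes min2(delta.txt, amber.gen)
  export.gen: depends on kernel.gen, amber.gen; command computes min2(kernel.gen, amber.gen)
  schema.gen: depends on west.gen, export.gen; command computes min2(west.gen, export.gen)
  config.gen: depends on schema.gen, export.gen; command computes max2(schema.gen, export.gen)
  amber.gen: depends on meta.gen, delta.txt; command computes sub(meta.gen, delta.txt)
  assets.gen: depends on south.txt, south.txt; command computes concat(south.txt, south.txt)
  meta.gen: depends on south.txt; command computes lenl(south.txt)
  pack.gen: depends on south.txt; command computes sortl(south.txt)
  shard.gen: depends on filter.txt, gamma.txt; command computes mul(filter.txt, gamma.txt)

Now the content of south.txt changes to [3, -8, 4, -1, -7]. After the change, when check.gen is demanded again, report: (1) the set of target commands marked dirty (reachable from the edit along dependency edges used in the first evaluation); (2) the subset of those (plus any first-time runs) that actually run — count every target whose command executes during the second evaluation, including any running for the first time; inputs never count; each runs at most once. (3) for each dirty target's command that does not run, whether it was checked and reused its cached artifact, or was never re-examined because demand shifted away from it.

First demand of the output computes:
  meta.gen = lenl([1, -4, -2, 8, 3]) = 5
  amber.gen = sub(5, -7) = 12
  kernel.gen = min2(-7, 12) = -7
  export.gen = min2(-7, 12) = -7
  shard.gen = mul(3, 8) = 24
  west.gen = lenl([1, -4, -2, 8, 3]) = 5
  schema.gen = min2(5, -7) = -7
  config.gen = max2(-7, -7) = -7
  check.gen = mul(24, -7) = -168

After the edit, cleaning proceeds:
  meta.gen: a read changed (south.txt [1, -4, -2, 8, 3]->[3, -8, 4, -1, -7]) — executes, giving 5 — identical to its old value.
  amber.gen: dirty, but its reads are unchanged (meta.gen unchanged, delta.txt unchanged); cached 12 stands.
  kernel.gen: dirty, but its reads are unchanged (delta.txt unchanged, amber.gen unchanged); cached -7 stands.
  export.gen: dirty, but its reads are unchanged (kernel.gen unchanged, amber.gen unchanged); cached -7 stands.
  west.gen: a read changed (south.txt [1, -4, -2, 8, 3]->[3, -8, 4, -1, -7]) — executes, giving 5 — identical to its old value.
  schema.gen: dirty, but its reads are unchanged (west.gen unchanged, export.gen unchanged); cached -7 stands.
  config.gen: dirty, but its reads are unchanged (schema.gen unchanged, export.gen unchanged); cached -7 stands.
  check.gen: dirty, but its reads are unchanged (shard.gen unchanged, config.gen unchanged); cached -168 stands.

Note where the cutoff bites: amber.gen is checked, finds nothing changed, and keeps its cache.

The edit dirties: amber.gen, check.gen, config.gen, export.gen, kernel.gen, meta.gen, schema.gen, west.gen.
2 target commands run: meta.gen, west.gen.
Cache hits after checking: amber.gen, check.gen, config.gen, export.gen, kernel.gen, schema.gen.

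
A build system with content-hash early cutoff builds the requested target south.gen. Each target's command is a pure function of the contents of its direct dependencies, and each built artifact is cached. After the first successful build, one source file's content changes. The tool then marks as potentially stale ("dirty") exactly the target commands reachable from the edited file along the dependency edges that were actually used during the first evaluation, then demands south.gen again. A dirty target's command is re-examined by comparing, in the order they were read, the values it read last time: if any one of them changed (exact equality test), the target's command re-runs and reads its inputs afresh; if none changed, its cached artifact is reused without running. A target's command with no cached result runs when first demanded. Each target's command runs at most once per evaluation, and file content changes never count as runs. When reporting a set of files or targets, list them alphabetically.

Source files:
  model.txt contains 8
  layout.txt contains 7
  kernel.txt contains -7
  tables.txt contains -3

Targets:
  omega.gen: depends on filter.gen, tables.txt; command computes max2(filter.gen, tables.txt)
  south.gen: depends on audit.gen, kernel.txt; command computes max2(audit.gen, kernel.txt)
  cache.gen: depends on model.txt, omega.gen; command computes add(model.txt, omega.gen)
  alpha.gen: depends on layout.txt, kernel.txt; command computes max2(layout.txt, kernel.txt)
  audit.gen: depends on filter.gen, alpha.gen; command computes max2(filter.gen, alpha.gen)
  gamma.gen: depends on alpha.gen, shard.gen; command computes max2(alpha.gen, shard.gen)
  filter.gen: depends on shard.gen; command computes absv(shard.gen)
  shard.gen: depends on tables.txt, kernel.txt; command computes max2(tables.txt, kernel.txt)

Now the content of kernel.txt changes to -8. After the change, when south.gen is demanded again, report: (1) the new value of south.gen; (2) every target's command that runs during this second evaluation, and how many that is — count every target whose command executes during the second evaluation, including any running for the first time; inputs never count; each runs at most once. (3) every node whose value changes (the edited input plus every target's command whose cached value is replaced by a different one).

New value of south.gen: 7.
Target commands that run: alpha.gen, shard.gen, south.gen — 3 in total.
Values that change: kernel.txt.
Key observation: the cutoff stops propagation at filter.gen — its inputs' values are unchanged, so it reuses its cache.

First evaluation (everything demanded from the output):
  alpha.gen = max2(7, -7) = 7
  shard.gen = max2(-3, -7) = -3
  filter.gen = absv(-3) = 3
  audit.gen = max2(3, 7) = 7
  south.gen = max2(7, -7) = 7

Propagation after the edit:
  alpha.gen: runs — kernel.txt -7->-8; result 7 (same value as before).
  shard.gen: runs — kernel.txt -7->-8; result -3 (same value as before).
  filter.gen: checked — values it read are unchanged (shard.gen unchanged); reused cached 3 without running.
  audit.gen: checked — values it read are unchanged (filter.gen unchanged, alpha.gen unchanged); reused cached 7 without running.
  south.gen: runs — kernel.txt -7->-8; result 7 (same value as before).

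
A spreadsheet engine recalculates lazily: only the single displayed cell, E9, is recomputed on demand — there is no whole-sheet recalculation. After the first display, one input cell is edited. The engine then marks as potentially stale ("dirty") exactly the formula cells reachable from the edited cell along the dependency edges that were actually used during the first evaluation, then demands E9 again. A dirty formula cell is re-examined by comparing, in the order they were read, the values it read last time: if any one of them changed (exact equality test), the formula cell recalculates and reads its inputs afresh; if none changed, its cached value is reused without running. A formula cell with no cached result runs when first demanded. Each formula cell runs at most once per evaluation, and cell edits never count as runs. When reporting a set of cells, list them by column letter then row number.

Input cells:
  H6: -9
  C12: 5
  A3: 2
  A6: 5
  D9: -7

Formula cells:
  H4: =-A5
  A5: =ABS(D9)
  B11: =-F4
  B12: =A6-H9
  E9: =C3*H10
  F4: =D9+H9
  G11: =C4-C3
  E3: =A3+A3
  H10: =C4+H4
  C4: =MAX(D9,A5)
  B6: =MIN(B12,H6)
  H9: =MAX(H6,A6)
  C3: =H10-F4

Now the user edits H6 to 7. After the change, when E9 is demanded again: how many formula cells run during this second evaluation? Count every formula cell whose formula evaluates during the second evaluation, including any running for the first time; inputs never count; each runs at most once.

Formula cells that run: C3, E9, F4, H9 — 4 in total.

First evaluation (everything demanded from the output):
  A5 = ABS(-7) = 7
  C4 = MAX(-7, 7) = 7
  H4 = -(7) = -7
  H9 = MAX(-9, 5) = 5
  F4 = -7 + 5 = -2
  H10 = 7 + -7 = 0
  C3 = 0 - -2 = 2
  E9 = 2 * 0 = 0

Propagation after the edit:
  H9: runs — H6 -9->7; result 7.
  F4: runs — H9 5->7; result 0.
  C3: runs — F4 -2->0; result 0.
  E9: runs — C3 2->0; result 0 (same value as before).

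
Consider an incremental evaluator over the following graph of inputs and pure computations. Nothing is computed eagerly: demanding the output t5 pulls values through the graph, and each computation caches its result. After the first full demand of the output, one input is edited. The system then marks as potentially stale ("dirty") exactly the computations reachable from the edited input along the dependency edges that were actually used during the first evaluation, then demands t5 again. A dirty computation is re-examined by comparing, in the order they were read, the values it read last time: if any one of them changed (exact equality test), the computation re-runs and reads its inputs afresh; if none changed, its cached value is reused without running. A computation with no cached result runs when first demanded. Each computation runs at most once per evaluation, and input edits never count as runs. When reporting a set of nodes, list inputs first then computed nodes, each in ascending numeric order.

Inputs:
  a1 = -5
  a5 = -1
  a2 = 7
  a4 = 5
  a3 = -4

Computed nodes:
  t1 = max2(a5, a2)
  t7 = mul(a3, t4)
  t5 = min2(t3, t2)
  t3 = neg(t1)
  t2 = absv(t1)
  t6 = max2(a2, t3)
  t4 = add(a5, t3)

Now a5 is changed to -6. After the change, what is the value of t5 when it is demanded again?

t5 now evaluates to -7.
The important point: t1 recomputes to an identical value, and the output ends up unchanged.

Initial pass — values computed on the first demand:
  t1 = max2(-1, 7) = 7
  t2 = absv(7) = 7
  t3 = neg(7) = -7
  t5 = min2(-7, 7) = -7

Second demand — change propagation:
  t1: re-runs because a5 -1->-6; new result 7 (unchanged).
  t2: re-examined; everything it read last time is the same (t1 unchanged) — cache 7 kept, no run.
  t3: re-examined; everything it read last time is the same (t1 unchanged) — cache -7 kept, no run.
  t5: re-examined; everything it read last time is the same (t3 unchanged, t2 unchanged) — cache -7 kept, no run.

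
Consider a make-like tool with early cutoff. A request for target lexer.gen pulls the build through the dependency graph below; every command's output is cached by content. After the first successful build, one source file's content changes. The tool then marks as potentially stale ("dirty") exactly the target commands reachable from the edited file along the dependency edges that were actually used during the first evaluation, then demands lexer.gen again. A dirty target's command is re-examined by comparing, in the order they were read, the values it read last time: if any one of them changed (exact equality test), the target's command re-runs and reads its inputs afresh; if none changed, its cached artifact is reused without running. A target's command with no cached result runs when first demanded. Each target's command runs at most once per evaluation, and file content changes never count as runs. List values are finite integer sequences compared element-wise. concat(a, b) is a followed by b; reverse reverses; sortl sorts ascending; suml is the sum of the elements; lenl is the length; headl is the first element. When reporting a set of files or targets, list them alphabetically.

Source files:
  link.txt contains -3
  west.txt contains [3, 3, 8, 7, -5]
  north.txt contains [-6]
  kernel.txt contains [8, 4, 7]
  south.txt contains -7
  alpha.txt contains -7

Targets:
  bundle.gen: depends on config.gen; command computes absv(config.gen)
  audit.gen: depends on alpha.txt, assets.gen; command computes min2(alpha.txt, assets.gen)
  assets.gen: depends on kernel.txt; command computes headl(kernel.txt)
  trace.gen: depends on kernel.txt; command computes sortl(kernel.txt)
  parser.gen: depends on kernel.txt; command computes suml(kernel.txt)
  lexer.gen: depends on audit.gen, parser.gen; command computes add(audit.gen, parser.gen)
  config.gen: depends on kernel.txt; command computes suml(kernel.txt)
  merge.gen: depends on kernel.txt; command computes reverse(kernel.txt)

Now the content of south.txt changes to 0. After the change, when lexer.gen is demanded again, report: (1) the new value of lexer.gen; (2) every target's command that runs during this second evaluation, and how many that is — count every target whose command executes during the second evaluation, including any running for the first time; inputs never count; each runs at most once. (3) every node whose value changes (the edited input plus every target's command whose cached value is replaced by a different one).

Demanding lexer.gen again yields 12.
0 target commands run: none.
The nodes whose values change: south.txt.
Note the shortcut — nothing in the graph depends on south.txt at all, so no recomputation happens.

First demand of the output computes:
  assets.gen = headl([8, 4, 7]) = 8
  audit.gen = min2(-7, 8) = -7
  parser.gen = suml([8, 4, 7]) = 19
  lexer.gen = add(-7, 19) = 12

After the edit, cleaning proceeds:
  no node depends on south.txt at all; the second demand re-runs nothing.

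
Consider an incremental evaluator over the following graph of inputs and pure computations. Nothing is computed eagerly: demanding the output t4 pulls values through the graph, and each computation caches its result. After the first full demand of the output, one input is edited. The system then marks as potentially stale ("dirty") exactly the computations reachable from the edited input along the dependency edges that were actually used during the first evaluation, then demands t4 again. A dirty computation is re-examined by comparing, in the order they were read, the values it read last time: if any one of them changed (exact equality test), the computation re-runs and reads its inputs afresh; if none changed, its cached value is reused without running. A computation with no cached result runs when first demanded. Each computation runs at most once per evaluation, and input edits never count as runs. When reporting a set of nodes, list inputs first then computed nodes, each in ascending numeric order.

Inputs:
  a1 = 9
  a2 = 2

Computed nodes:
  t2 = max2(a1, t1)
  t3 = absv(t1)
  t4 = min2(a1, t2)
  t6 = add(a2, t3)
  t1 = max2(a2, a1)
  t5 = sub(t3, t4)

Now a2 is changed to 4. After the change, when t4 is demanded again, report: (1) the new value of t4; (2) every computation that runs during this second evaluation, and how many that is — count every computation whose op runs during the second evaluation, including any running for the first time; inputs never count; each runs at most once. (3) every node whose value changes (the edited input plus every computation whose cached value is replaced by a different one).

Initial pass — values computed on the first demand:
  t1 = max2(2, 9) = 9
  t2 = max2(9, 9) = 9
  t4 = min2(9, 9) = 9

Second demand — change propagation:
  t1: re-runs because a2 2->4; new result 9 (unchanged).
  t2: re-examined; everything it read last time is the same (a1 unchanged, t1 unchanged) — cache 9 kept, no run.
  t4: re-examined; everything it read last time is the same (a1 unchanged, t2 unchanged) — cache 9 kept, no run.

The important point: t1 recomputes to an identical value, and the output ends up unchanged.

t4 now evaluates to 9.
Run set: t1 (1 run).
Changed values: a2.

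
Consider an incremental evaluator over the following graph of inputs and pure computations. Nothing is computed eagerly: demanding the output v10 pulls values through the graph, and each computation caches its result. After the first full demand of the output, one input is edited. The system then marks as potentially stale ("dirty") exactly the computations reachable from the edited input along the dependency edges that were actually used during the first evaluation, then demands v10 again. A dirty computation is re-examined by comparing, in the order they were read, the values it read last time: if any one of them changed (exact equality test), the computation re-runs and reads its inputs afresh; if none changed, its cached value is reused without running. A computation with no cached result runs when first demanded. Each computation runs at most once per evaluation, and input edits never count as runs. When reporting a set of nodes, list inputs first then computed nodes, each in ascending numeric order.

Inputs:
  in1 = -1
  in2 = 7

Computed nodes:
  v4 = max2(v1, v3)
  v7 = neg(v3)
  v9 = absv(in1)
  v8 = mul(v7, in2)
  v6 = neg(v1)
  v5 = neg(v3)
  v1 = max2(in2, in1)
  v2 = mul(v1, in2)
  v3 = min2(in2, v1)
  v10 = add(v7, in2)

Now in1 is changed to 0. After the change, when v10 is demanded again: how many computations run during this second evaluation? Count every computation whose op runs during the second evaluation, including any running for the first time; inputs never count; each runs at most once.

Run set: v1 (1 run).
The important point: v1 recomputes to an identical value, and the output ends up unchanged.

Initial pass — values computed on the first demand:
  v1 = max2(7, -1) = 7
  v3 = min2(7, 7) = 7
  v7 = neg(7) = -7
  v10 = add(-7, 7) = 0

Second demand — change propagation:
  v1: re-runs because in1 -1->0; new result 7 (unchanged).
  v3: re-examined; everything it read last time is the same (in2 unchanged, v1 unchanged) — cache 7 kept, no run.
  v7: re-examined; everything it read last time is the same (v3 unchanged) — cache -7 kept, no run.
  v10: re-examined; everything it read last time is the same (v7 unchanged, in2 unchanged) — cache 0 kept, no run.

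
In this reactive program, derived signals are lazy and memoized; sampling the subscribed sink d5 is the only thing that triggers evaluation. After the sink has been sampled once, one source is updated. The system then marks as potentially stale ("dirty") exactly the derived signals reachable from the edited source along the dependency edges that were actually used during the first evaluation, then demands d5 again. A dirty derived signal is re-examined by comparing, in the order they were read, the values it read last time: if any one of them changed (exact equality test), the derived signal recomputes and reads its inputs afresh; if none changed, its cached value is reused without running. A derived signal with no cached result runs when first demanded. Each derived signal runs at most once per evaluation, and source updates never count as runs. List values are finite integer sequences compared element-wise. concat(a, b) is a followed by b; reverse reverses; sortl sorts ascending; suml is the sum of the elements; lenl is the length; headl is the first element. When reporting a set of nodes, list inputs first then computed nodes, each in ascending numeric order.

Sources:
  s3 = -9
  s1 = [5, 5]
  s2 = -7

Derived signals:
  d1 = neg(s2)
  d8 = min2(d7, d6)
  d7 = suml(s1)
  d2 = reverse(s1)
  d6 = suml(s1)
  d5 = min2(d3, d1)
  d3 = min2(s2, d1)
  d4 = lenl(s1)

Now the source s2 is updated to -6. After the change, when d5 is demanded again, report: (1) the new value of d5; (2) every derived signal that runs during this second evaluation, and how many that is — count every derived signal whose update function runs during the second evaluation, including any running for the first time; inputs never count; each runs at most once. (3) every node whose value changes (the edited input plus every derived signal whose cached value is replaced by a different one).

Demanding d5 again yields -6.
3 derived signals run: d1, d3, d5.
The nodes whose values change: s2, d1, d3, d5.

First demand of the output computes:
  d1 = neg(-7) = 7
  d3 = min2(-7, 7) = -7
  d5 = min2(-7, 7) = -7

After the edit, cleaning proceeds:
  d1: a read changed (s2 -7->-6) — executes, giving 6.
  d3: a read changed (s2 -7->-6; d1 7->6) — executes, giving -6.
  d5: a read changed (d3 -7->-6; d1 7->6) — executes, giving -6.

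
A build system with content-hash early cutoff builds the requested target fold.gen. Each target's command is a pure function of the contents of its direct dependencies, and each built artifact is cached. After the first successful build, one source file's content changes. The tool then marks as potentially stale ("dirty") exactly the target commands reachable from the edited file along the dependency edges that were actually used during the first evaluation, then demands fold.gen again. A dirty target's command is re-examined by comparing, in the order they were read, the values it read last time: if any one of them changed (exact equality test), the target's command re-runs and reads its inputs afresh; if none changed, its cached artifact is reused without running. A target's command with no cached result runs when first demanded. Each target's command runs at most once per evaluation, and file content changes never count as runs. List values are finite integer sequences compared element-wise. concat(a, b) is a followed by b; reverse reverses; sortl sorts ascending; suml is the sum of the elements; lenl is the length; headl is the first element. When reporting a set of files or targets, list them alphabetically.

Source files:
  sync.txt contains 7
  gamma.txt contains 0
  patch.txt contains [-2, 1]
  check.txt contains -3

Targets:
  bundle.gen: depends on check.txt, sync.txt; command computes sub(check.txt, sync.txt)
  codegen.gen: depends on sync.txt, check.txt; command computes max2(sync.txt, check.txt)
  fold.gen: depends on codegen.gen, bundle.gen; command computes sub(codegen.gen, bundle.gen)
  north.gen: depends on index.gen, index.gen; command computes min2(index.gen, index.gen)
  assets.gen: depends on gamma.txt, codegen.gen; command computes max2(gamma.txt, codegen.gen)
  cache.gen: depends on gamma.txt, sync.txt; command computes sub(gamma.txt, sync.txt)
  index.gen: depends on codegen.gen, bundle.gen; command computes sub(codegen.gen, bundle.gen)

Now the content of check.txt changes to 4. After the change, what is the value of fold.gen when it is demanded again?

First evaluation (everything demanded from the output):
  bundle.gen = sub(-3, 7) = -10
  codegen.gen = max2(7, -3) = 7
  fold.gen = sub(7, -10) = 17

Propagation after the edit:
  bundle.gen: runs — check.txt -3->4; result -3.
  codegen.gen: runs — check.txt -3->4; result 7 (same value as before).
  fold.gen: runs — bundle.gen -10->-3; result 10.

New value of fold.gen: 10.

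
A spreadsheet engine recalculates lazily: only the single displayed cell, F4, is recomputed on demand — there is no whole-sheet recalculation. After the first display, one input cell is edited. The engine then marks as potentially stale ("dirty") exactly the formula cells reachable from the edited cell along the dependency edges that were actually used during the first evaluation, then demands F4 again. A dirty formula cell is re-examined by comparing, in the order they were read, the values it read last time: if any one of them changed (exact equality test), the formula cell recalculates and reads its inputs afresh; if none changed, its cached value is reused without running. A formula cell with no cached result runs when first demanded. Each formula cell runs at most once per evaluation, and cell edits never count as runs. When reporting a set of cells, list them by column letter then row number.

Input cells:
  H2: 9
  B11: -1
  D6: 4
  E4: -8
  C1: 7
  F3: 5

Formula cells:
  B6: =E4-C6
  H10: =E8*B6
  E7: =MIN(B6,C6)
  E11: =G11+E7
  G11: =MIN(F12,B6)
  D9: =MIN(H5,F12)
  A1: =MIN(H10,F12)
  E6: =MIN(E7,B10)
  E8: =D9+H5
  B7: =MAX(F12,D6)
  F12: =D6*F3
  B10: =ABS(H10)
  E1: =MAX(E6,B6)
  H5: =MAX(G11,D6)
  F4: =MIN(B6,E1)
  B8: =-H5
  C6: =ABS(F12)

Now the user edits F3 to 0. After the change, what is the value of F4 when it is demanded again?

First evaluation (everything demanded from the output):
  F12 = 4 * 5 = 20
  C6 = ABS(20) = 20
  B6 = -8 - 20 = -28
  E7 = MIN(-28, 20) = -28
  G11 = MIN(20, -28) = -28
  H5 = MAX(-28, 4) = 4
  D9 = MIN(4, 20) = 4
  E8 = 4 + 4 = 8
  H10 = 8 * -28 = -224
  B10 = ABS(-224) = 224
  E6 = MIN(-28, 224) = -28
  E1 = MAX(-28, -28) = -28
  F4 = MIN(-28, -28) = -28

Propagation after the edit:
  F12: runs — F3 5->0; result 0.
  C6: runs — F12 20->0; result 0.
  B6: runs — C6 20->0; result -8.
  E7: runs — B6 -28->-8; C6 20->0; result -8.
  G11: runs — F12 20->0; B6 -28->-8; result -8.
  H5: runs — G11 -28->-8; result 4 (same value as before).
  D9: runs — F12 20->0; result 0.
  E8: runs — D9 4->0; result 4.
  H10: runs — E8 8->4; B6 -28->-8; result -32.
  B10: runs — H10 -224->-32; result 32.
  E6: runs — E7 -28->-8; B10 224->32; result -8.
  E1: runs — E6 -28->-8; B6 -28->-8; result -8.
  F4: runs — B6 -28->-8; E1 -28->-8; result -8.

New value of F4: -8.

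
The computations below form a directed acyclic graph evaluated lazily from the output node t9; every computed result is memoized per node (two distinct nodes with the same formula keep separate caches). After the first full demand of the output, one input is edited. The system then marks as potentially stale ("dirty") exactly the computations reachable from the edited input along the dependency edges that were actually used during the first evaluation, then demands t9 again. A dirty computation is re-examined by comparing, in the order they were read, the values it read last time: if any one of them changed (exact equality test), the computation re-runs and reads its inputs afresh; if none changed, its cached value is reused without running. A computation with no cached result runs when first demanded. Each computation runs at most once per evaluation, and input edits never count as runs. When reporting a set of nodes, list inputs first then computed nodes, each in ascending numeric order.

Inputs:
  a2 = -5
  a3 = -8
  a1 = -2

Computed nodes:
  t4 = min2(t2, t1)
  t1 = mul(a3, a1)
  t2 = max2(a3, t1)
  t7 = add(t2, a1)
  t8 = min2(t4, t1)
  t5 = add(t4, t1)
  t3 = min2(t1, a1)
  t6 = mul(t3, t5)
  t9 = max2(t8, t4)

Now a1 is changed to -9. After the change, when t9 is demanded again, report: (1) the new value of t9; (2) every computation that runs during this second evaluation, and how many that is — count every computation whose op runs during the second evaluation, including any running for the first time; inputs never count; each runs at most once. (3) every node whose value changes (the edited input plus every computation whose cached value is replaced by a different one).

Demanding t9 again yields 72.
5 computations run: t1, t2, t4, t8, t9.
The nodes whose values change: a1, t1, t2, t4, t8, t9.

First demand of the output computes:
  t1 = mul(-8, -2) = 16
  t2 = max2(-8, 16) = 16
  t4 = min2(16, 16) = 16
  t8 = min2(16, 16) = 16
  t9 = max2(16, 16) = 16

After the edit, cleaning proceeds:
  t1: a read changed (a1 -2->-9) — executes, giving 72.
  t2: a read changed (t1 16->72) — executes, giving 72.
  t4: a read changed (t2 16->72; t1 16->72) — executes, giving 72.
  t8: a read changed (t4 16->72; t1 16->72) — executes, giving 72.
  t9: a read changed (t8 16->72; t4 16->72) — executes, giving 72.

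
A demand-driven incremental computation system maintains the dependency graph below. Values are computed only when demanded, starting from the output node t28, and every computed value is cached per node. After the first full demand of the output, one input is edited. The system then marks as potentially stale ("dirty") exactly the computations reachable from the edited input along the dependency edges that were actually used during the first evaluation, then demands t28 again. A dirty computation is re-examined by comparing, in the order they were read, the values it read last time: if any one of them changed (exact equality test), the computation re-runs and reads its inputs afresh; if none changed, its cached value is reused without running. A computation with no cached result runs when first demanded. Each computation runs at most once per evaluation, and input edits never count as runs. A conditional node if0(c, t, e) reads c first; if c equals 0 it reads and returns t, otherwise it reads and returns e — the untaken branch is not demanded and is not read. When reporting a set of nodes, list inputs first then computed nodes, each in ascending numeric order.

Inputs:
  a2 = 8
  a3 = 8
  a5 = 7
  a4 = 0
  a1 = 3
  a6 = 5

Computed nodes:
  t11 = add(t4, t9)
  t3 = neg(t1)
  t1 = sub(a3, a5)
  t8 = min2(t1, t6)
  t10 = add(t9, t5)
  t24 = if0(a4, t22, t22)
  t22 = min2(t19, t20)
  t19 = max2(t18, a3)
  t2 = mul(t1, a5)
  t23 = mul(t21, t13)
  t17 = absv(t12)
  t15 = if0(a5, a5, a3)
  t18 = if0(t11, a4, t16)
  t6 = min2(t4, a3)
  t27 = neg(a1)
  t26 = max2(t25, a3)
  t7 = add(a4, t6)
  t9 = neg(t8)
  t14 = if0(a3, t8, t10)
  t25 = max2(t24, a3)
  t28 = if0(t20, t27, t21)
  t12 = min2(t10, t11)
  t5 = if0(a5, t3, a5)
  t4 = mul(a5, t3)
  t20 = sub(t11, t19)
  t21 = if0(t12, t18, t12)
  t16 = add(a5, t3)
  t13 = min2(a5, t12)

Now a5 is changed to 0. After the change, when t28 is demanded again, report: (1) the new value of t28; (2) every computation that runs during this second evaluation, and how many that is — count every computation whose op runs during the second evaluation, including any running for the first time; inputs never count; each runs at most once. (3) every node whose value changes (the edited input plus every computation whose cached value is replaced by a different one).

New value of t28: -8.
Computations that run: t1, t3, t4, t5, t6, t8, t9, t10, t11, t12, t21, t28 — 12 in total.
Values that change: a5, t1, t3, t4, t5, t6, t8, t9, t10, t12, t21, t28.
Key observation: the cutoff stops propagation at t18 — its inputs' values are unchanged, so it reuses its cache.

First evaluation (everything demanded from the output):
  t1 = sub(8, 7) = 1
  t3 = neg(1) = -1
  t4 = mul(7, -1) = -7
  t5 = if0(a5=7 -> else branch a5) = 7
  t6 = min2(-7, 8) = -7
  t8 = min2(1, -7) = -7
  t9 = neg(-7) = 7
  t10 = add(7, 7) = 14
  t11 = add(-7, 7) = 0
  t12 = min2(14, 0) = 0
  t18 = if0(t11=0 -> then branch a4) = 0
  t19 = max2(0, 8) = 8
  t20 = sub(0, 8) = -8
  t21 = if0(t12=0 -> then branch t18) = 0
  t28 = if0(t20=-8 -> else branch t21) = 0

Propagation after the edit:
  t1: runs — a5 7->0; result 8.
  t3: runs — t1 1->8; result -8.
  t4: runs — a5 7->0; t3 -1->-8; result 0.
  t5: runs — a5 7->0; a5 7->0; result -8.
  t6: runs — t4 -7->0; result 0.
  t8: runs — t1 1->8; t6 -7->0; result 0.
  t9: runs — t8 -7->0; result 0.
  t10: runs — t9 7->0; t5 7->-8; result -8.
  t11: runs — t4 -7->0; t9 7->0; result 0 (same value as before).
  t12: runs — t10 14->-8; result -8.
  t18: checked — values it read are unchanged (t11 unchanged, a4 unchanged); reused cached 0 without running.
  t19: checked — values it read are unchanged (t18 unchanged, a3 unchanged); reused cached 8 without running.
  t20: checked — values it read are unchanged (t11 unchanged, t19 unchanged); reused cached -8 without running.
  t21: runs — t12 0->-8; result -8.
  t28: runs — t21 0->-8; result -8.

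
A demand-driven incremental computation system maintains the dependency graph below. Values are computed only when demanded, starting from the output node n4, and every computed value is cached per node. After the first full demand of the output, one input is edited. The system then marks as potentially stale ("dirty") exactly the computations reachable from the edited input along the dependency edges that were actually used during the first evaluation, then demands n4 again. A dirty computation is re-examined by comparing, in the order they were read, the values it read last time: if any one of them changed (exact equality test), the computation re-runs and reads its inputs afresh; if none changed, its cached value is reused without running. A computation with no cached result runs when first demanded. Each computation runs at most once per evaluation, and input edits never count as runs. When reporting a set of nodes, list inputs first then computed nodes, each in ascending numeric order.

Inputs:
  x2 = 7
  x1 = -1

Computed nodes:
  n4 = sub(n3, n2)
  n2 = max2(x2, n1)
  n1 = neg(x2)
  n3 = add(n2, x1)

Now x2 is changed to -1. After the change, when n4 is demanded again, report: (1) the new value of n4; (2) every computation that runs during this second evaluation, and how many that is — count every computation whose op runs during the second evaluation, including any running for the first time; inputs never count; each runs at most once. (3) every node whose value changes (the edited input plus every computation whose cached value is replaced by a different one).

First evaluation (everything demanded from the output):
  n1 = neg(7) = -7
  n2 = max2(7, -7) = 7
  n3 = add(7, -1) = 6
  n4 = sub(6, 7) = -1

Propagation after the edit:
  n1: runs — x2 7->-1; result 1.
  n2: runs — x2 7->-1; n1 -7->1; result 1.
  n3: runs — n2 7->1; result 0.
  n4: runs — n3 6->0; n2 7->1; result -1 (same value as before).

New value of n4: -1.
Computations that run: n1, n2, n3, n4 — 4 in total.
Values that change: x2, n1, n2, n3.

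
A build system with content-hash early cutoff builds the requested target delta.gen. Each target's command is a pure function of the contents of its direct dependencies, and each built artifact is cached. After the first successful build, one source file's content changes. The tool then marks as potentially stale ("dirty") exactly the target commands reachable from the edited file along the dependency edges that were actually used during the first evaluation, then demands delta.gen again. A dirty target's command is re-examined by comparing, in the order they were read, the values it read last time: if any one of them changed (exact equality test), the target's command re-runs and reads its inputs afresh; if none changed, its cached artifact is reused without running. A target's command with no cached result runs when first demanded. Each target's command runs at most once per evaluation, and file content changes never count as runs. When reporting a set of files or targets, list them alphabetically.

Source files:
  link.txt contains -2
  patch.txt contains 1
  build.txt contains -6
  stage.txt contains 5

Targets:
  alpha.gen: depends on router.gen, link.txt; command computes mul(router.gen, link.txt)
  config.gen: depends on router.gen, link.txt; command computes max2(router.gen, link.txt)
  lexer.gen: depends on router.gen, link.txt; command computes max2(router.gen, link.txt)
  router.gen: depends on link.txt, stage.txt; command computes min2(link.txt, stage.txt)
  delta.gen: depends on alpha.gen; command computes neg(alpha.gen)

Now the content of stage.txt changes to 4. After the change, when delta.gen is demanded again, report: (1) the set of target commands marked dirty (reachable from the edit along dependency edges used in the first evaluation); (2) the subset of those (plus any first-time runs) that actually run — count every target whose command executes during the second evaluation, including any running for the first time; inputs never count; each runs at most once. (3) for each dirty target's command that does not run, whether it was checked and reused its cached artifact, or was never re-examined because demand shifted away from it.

Marked dirty: alpha.gen, delta.gen, router.gen.
Target commands that run: router.gen — 1 in total.
Checked but reused from cache: alpha.gen, delta.gen.
Key observation: the change is absorbed at router.gen — it re-runs but produces the same value, and the output's value is unchanged.

First evaluation (everything demanded from the output):
  router.gen = min2(-2, 5) = -2
  alpha.gen = mul(-2, -2) = 4
  delta.gen = neg(4) = -4

Propagation after the edit:
  router.gen: runs — stage.txt 5->4; result -2 (same value as before).
  alpha.gen: checked — values it read are unchanged (router.gen unchanged, link.txt unchanged); reused cached 4 without running.
  delta.gen: checked — values it read are unchanged (alpha.gen unchanged); reused cached -4 without running.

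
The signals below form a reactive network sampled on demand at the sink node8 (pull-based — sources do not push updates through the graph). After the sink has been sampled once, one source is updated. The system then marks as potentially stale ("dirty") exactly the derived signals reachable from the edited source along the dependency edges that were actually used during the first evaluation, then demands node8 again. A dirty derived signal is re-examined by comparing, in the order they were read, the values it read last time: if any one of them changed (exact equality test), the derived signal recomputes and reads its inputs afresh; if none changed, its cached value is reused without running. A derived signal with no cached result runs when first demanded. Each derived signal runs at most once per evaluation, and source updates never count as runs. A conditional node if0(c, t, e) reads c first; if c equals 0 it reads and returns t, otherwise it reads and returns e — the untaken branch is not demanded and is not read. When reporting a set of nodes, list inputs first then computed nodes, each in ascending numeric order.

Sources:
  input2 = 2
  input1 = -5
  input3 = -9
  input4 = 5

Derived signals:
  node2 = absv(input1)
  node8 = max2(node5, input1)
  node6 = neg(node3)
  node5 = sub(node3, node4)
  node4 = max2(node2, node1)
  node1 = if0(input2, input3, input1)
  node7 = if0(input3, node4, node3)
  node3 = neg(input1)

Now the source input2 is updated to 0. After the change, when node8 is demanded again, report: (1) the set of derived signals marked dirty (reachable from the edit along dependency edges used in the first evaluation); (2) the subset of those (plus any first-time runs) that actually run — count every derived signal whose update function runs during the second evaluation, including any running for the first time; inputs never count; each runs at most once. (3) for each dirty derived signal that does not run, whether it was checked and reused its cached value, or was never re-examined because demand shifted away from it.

Dirty set: node1, node4, node5, node8.
Run set: node1, node4 (2 run).
Re-examined without running (cache reused): node5, node8.
The important point: node4 recomputes to an identical value, and the output ends up unchanged.

Initial pass — values computed on the first demand:
  node1 = if0(input2=2 -> else branch input1) = -5
  node2 = absv(-5) = 5
  node3 = neg(-5) = 5
  node4 = max2(5, -5) = 5
  node5 = sub(5, 5) = 0
  node8 = max2(0, -5) = 0

Second demand — change propagation:
  node1: re-runs because input2 2->0; new result -9.
  node4: re-runs because node1 -5->-9; new result 5 (unchanged).
  node5: re-examined; everything it read last time is the same (node3 unchanged, node4 unchanged) — cache 0 kept, no run.
  node8: re-examined; everything it read last time is the same (node5 unchanged, input1 unchanged) — cache 0 kept, no run.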